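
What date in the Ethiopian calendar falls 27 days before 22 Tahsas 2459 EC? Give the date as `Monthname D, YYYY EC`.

Counting 27 days back from JDN 2622116 reaches JDN 2622089, which is Hidar 25, 2459 EC.

Hidar 25, 2459 EC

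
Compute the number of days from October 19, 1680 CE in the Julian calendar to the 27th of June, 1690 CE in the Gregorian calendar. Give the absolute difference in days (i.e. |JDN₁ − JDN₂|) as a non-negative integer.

3528

JDN of the first date = 2334970.
JDN of the second date = 2338498.
|2338498 − 2334970| = 3528.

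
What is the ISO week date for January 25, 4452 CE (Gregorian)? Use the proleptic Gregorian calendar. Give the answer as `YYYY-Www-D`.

4452-W04-4

The weekday is Thursday (ISO weekday 4).
That Thursday belongs to ISO week 4 of ISO year 4452.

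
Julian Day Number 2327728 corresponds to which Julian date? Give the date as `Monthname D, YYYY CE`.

The Gregorian equivalent of JDN 2327728 is 31 December 1660.
In the Julian calendar that day is December 21, 1660 CE.

December 21, 1660 CE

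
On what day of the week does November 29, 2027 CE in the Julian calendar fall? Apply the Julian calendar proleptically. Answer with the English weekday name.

Equivalently 12 December 2027 Gregorian, JDN 2461752.
JDN 2461752 mod 7 = 6, and JDN 0 was a Monday, so this is a Sunday.

Sunday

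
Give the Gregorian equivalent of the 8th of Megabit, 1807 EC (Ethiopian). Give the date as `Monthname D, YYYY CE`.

Julian Day Number of the source date = 2384049.
Converting JDN 2384049 to the Gregorian calendar gives 16 March 1815 CE.

March 16, 1815 CE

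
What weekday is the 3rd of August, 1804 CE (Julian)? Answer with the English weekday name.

Wednesday

In the Gregorian calendar this is 15 August 1804 (JDN 2380184).
Since JDN mod 7 = 2 (0 = Monday), the day is Wednesday.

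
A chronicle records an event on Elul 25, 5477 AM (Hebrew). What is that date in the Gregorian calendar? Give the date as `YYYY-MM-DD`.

Both dates share Julian Day Number 2348425; in the Gregorian calendar that is 1 September 1717 CE.

1717-09-01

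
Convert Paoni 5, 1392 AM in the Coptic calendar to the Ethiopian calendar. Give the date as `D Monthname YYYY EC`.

Both dates share Julian Day Number 2333367; in the Ethiopian calendar that is 5 Sene 1668 EC.

5 Sene 1668 EC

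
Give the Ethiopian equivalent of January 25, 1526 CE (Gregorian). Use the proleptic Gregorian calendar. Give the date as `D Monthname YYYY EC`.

Both dates share Julian Day Number 2278444; in the Ethiopian calendar that is 20 Tir 1518 EC.

20 Tir 1518 EC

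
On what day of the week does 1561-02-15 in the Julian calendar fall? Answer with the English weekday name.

Saturday

Equivalently 25 February 1561 Gregorian, JDN 2291259.
JDN 2291259 mod 7 = 5, and JDN 0 was a Monday, so this is a Saturday.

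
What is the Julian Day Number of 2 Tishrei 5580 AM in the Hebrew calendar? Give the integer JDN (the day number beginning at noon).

Equivalently 21 September 1819 (Gregorian).
JDN 2451545 is 1 January 2000 CE (Gregorian); the target day is −65846 days from there, so JDN = 2385699.

2385699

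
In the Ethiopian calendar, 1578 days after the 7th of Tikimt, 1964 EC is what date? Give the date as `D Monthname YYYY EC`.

4 Yekatit 1968 EC

The starting date is JDN 2441243; 2441243 + 1578 = 2442821.
JDN 2442821 corresponds to 4 Yekatit 1968 EC.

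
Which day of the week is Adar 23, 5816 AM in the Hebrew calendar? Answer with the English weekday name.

Equivalently 11 March 2056 Gregorian, JDN 2472069.
2472069 ≡ 5 (mod 7); counting from Monday = 0 gives Saturday.

Saturday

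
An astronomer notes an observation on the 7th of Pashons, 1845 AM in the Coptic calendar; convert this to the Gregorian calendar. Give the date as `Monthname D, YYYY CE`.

Both dates share Julian Day Number 2498797; in the Gregorian calendar that is 16 May 2129 CE.

May 16, 2129 CE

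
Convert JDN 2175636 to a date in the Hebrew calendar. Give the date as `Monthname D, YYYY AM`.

Av 19, 5004 AM

The proleptic Gregorian equivalent of JDN 2175636 is 2 August 1244.
In the Hebrew calendar that day is Av 19, 5004 AM.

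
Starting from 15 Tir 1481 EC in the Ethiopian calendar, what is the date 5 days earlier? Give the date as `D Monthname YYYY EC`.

10 Tir 1481 EC

JDN of 15 Tir 1481 EC = 2264925.
2264925 − 5 = 2264920.
JDN 2264920 in the Ethiopian calendar is 10 Tir 1481 EC.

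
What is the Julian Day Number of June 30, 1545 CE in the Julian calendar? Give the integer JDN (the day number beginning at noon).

In the proleptic Gregorian calendar the same day is 10 July 1545.
JDN 2400001 is 17 November 1858 CE (Gregorian), MJD 0; the target day is −114451 days from there, so JDN = 2285550.

2285550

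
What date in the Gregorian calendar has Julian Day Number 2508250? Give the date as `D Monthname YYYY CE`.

Counting from JDN 2299161 = 15 Oct 1582 gives an offset of 209089 days.

3 April 2155 CE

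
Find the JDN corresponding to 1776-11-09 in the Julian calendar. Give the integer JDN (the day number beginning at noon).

In the Gregorian calendar the same day is 20 November 1776.
JDN 2299161 is 15 October 1582 CE (Gregorian); the target day is +70894 days from there, so JDN = 2370055.

2370055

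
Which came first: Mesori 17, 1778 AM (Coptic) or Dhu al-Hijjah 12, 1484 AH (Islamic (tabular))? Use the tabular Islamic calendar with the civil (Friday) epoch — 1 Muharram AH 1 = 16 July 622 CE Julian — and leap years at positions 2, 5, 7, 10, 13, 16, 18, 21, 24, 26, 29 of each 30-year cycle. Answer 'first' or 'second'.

First date → JDN 2474425; second date → JDN 2474302.
JDN 2474302 < JDN 2474425, so the second date is earlier.

second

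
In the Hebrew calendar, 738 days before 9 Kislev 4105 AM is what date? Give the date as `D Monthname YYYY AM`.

9 Kislev 4103 AM

JDN of 9 Kislev 4105 AM = 1847039.
1847039 − 738 = 1846301.
JDN 1846301 in the Hebrew calendar is 9 Kislev 4103 AM.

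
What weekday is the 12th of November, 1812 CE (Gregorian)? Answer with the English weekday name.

2383195 ≡ 3 (mod 7); counting from Monday = 0 gives Thursday.

Thursday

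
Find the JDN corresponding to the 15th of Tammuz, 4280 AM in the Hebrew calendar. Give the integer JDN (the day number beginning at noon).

1911155

In the proleptic Gregorian calendar the same day is 18 June 520.
JDN 2400001 is 17 November 1858 CE (Gregorian), MJD 0; the target day is −488846 days from there, so JDN = 1911155.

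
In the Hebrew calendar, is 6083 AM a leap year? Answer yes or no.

yes

Hebrew year 6083 is year 3 of its 19-year Metonic cycle; leap years are at positions 3, 6, 8, 11, 14, 17, 19, so it is a leap year (13 months).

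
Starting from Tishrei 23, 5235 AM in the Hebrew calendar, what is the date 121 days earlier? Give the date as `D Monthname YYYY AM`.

20 Sivan 5234 AM

The starting date is JDN 2259713; 2259713 − 121 = 2259592.
JDN 2259592 corresponds to 20 Sivan 5234 AM.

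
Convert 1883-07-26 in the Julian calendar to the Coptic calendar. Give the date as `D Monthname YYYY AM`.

2 Mesori 1599 AM

The source date corresponds to 7 August 1883 in the Gregorian calendar (JDN 2409030).
That day falls on 2 Mesori 1599 AM in the Coptic calendar.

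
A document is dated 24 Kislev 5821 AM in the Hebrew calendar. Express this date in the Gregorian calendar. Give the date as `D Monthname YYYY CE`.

17 December 2060 CE

Julian Day Number of the source date = 2473811.
Converting JDN 2473811 to the Gregorian calendar gives 17 December 2060 CE.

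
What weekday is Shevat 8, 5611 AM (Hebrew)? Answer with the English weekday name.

Saturday

This is JDN 2397134 (11 January 1851 Gregorian).
JDN 2397134 mod 7 = 5, and JDN 0 was a Monday, so this is a Saturday.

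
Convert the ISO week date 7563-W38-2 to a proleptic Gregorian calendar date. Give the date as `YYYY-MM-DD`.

7563-09-17

ISO week 1 of 7563 is the week containing the first Thursday of 7563.
Week 38, day 2 (Tuesday) lands on 7563-09-17.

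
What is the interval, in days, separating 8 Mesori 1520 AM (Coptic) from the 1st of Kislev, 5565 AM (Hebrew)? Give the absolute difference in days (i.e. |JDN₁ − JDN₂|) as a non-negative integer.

83

First date → JDN 2380182; second date → JDN 2380265.
The interval is |2380182 − 2380265| = 83 days.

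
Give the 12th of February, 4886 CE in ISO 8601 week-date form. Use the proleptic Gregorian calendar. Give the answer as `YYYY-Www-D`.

4886-W07-2

The weekday is Tuesday (ISO weekday 2).
That Tuesday belongs to ISO week 7 of ISO year 4886.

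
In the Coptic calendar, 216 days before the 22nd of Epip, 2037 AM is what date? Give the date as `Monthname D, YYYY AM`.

Koiak 16, 2037 AM

The starting date is JDN 2569000; 2569000 − 216 = 2568784.
JDN 2568784 corresponds to Koiak 16, 2037 AM.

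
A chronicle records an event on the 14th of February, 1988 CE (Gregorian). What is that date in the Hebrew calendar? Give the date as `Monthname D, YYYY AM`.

Shevat 26, 5748 AM

Both dates share Julian Day Number 2447206; in the Hebrew calendar that is 26 Shevat 5748 AM.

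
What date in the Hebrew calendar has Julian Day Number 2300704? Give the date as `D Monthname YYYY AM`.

25 Tevet 5347 AM

The Gregorian equivalent of JDN 2300704 is 5 January 1587.
In the Hebrew calendar that day is 25 Tevet 5347 AM.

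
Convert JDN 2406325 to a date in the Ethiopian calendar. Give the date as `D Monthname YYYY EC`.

3 Megabit 1868 EC

JDN 2406325 is 11 March 1876 in the Gregorian calendar.
In the Ethiopian calendar that day is 3 Megabit 1868 EC.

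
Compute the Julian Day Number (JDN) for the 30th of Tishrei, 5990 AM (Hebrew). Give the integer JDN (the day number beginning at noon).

2535476

Equivalently 18 October 2229 (Gregorian).
JDN 2400001 is 17 November 1858 CE (Gregorian), MJD 0; the target day is +135475 days from there, so JDN = 2535476.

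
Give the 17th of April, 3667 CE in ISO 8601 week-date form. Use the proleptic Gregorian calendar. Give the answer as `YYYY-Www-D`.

The weekday is Sunday (ISO weekday 7).
That Sunday belongs to ISO week 15 of ISO year 3667.

3667-W15-7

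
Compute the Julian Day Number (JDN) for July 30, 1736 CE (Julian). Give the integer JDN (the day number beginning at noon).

2355343

In the Gregorian calendar the same day is 10 August 1736.
JDN 2451545 is 1 January 2000 CE (Gregorian); the target day is −96202 days from there, so JDN = 2355343.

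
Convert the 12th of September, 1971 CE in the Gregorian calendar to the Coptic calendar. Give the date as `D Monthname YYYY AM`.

1 Thout 1688 AM

Julian Day Number of the source date = 2441207.
Converting JDN 2441207 to the Coptic calendar gives 1 Thout 1688 AM.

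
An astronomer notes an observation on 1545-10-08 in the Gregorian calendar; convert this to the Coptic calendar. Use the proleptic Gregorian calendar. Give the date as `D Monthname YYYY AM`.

1 Paopi 1262 AM

Both dates share Julian Day Number 2285640; in the Coptic calendar that is 1 Paopi 1262 AM.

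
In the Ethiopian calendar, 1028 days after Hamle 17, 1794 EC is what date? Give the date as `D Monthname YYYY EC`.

JDN of Hamle 17, 1794 EC = 2379430.
2379430 + 1028 = 2380458.
JDN 2380458 in the Ethiopian calendar is 9 Ginbot 1797 EC.

9 Ginbot 1797 EC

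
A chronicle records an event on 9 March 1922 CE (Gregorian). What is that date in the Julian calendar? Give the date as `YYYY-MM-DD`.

1922-02-24

The Julian–Gregorian offset here is 13 days (Julian trailing).
9 March 1922 Gregorian − 13 days → 24 February 1922 Julian.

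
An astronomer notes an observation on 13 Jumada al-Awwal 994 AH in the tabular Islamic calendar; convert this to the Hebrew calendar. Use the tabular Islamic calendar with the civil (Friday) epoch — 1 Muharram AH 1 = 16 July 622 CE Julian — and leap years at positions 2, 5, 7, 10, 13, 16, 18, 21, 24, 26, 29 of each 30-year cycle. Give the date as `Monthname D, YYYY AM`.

Iyar 14, 5346 AM

Julian Day Number of the source date = 2300456.
Converting JDN 2300456 to the Hebrew calendar gives 14 Iyar 5346 AM.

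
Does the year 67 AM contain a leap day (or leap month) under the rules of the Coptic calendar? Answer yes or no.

yes

67 mod 4 = 3; in the Coptic calendar a year is leap when year mod 4 = 3, so it is a leap year.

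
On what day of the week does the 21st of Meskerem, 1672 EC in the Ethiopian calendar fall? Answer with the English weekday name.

Friday

This is JDN 2334574 (29 September 1679 Gregorian).
2334574 ≡ 4 (mod 7); counting from Monday = 0 gives Friday.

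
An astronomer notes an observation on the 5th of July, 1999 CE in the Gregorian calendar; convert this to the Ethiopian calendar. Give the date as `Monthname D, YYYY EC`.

Julian Day Number of the source date = 2451365.
Converting JDN 2451365 to the Ethiopian calendar gives 28 Sene 1991 EC.

Sene 28, 1991 EC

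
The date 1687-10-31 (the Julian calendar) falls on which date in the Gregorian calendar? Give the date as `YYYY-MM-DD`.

For dates in this range the Gregorian date is 10 days ahead of the Julian.
31 October 1687 Julian + 10 days → 10 November 1687 Gregorian.

1687-11-10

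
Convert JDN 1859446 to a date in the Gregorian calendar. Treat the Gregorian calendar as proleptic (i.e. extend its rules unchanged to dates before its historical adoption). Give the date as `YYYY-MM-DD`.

JDN 2451545 is 1 Jan 2000; 1859446 is −592099 days from there.

0378-11-21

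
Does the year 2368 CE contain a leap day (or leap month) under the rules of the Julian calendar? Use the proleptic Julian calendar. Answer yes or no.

yes

2368 mod 4 = 0, so it is a leap year in the Julian calendar.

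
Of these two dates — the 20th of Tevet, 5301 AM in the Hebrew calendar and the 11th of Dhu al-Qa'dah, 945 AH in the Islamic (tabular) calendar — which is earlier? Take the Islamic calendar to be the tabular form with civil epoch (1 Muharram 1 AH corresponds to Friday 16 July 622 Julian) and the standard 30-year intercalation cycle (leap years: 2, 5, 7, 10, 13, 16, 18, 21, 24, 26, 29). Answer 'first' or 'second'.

Converting both to JDN: 2283897 vs 2283267; the smaller is the second.

second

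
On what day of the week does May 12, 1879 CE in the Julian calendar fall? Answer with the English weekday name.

Equivalently 24 May 1879 Gregorian, JDN 2407494.
Since JDN mod 7 = 5 (0 = Monday), the day is Saturday.

Saturday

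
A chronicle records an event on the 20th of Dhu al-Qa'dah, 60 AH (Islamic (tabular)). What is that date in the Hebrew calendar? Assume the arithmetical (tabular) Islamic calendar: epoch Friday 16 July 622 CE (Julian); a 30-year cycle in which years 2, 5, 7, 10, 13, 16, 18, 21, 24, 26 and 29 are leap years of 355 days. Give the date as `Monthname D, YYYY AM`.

Elul 20, 4440 AM

Both dates share Julian Day Number 1969662; in the Hebrew calendar that is 20 Elul 4440 AM.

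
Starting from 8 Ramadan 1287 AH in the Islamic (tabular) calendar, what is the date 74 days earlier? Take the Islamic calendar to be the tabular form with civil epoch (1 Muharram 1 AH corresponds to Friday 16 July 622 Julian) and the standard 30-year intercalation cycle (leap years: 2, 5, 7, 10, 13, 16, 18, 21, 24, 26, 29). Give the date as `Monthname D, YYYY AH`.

JDN of 8 Ramadan 1287 AH = 2404399.
2404399 − 74 = 2404325.
JDN 2404325 in the tabular Islamic calendar is Jumada al-Thani 22, 1287 AH.

Jumada al-Thani 22, 1287 AH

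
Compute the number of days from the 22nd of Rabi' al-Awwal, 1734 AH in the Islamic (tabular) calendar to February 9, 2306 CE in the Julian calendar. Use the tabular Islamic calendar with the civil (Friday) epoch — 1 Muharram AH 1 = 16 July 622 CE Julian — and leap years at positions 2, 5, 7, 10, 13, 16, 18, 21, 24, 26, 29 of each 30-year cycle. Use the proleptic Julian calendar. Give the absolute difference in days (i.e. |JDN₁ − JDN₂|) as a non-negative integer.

JDN of the first date = 2562637.
JDN of the second date = 2563364.
|2563364 − 2562637| = 727.

727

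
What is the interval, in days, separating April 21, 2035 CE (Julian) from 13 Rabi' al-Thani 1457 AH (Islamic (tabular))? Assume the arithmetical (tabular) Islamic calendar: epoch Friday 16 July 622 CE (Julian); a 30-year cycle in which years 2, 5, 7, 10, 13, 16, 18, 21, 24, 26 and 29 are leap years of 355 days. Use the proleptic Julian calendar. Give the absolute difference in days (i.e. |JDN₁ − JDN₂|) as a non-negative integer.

47

JDN of the first date = 2464452.
JDN of the second date = 2464499.
|2464499 − 2464452| = 47.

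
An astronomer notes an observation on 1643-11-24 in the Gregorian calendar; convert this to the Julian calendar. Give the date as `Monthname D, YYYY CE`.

November 14, 1643 CE

The Julian–Gregorian offset here is 10 days (Julian trailing).
24 November 1643 Gregorian − 10 days → 14 November 1643 Julian.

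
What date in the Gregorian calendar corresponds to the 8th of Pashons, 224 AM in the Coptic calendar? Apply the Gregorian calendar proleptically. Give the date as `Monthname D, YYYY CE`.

Both dates share Julian Day Number 1906728; in the Gregorian calendar that is 5 May 508 CE.

May 5, 508 CE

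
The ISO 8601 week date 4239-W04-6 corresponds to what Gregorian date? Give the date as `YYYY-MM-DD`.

ISO week 1 of 4239 is the week containing the first Thursday of 4239.
Week 4, day 6 (Saturday) lands on 4239-01-26.

4239-01-26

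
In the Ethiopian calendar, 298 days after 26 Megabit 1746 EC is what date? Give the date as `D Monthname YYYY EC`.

JDN of 26 Megabit 1746 EC = 2361787.
2361787 + 298 = 2362085.
JDN 2362085 in the Ethiopian calendar is 19 Tir 1747 EC.

19 Tir 1747 EC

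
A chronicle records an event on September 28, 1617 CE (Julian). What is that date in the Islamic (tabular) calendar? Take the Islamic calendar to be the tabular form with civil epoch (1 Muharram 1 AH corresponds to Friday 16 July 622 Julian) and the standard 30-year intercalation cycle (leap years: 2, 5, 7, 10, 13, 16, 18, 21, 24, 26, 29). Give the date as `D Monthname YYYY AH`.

Julian Day Number of the source date = 2311938.
Converting JDN 2311938 to the tabular Islamic calendar gives 7 Shawwal 1026 AH.

7 Shawwal 1026 AH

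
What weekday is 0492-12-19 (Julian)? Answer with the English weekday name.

This is JDN 1901114 (20 December 492 Gregorian).
Since JDN mod 7 = 5 (0 = Monday), the day is Saturday.

Saturday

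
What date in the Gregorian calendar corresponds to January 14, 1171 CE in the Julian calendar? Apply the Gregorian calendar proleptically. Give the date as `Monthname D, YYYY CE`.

For dates in this range the Gregorian date is 7 days ahead of the Julian.
14 January 1171 Julian + 7 days → 21 January 1171 Gregorian.

January 21, 1171 CE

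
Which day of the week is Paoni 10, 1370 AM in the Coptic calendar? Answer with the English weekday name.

Equivalently 14 June 1654 Gregorian, JDN 2325336.
JDN 2325336 mod 7 = 6, and JDN 0 was a Monday, so this is a Sunday.

Sunday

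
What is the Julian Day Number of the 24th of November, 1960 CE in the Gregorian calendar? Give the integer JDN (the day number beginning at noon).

2437263

JDN 2299161 is 15 October 1582 CE (Gregorian); the target day is +138102 days from there, so JDN = 2437263.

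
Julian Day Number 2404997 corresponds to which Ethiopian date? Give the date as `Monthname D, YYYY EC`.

Hamle 16, 1864 EC

JDN 2404997 is 22 July 1872 in the Gregorian calendar.
In the Ethiopian calendar that day is Hamle 16, 1864 EC.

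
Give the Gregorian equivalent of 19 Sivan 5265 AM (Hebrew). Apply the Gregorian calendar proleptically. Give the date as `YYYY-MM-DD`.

1505-06-01

Both dates share Julian Day Number 2270901; in the Gregorian calendar that is 1 June 1505 CE.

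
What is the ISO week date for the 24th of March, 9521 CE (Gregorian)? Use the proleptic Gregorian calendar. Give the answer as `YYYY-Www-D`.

The weekday is Thursday (ISO weekday 4).
That Thursday belongs to ISO week 12 of ISO year 9521.

9521-W12-4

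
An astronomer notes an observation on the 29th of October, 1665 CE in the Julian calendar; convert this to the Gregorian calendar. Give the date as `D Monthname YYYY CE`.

At this point the Julian calendar is 10 days behind the Gregorian.
29 October 1665 Julian + 10 days → 8 November 1665 Gregorian.

8 November 1665 CE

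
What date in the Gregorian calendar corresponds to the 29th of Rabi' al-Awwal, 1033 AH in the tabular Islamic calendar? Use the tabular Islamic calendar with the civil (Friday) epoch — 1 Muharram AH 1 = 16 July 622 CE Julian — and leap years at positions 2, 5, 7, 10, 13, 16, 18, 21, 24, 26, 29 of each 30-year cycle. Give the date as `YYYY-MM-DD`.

Both dates share Julian Day Number 2314233; in the Gregorian calendar that is 20 January 1624 CE.

1624-01-20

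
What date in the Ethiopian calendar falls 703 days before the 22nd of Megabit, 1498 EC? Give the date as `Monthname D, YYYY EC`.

Miyazya 19, 1496 EC

JDN of the 22nd of Megabit, 1498 EC = 2271201.
2271201 − 703 = 2270498.
JDN 2270498 in the Ethiopian calendar is Miyazya 19, 1496 EC.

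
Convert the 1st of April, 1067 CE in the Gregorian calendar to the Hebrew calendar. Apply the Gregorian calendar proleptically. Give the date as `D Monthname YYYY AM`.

Both dates share Julian Day Number 2110864; in the Hebrew calendar that is 7 Nisan 4827 AM.

7 Nisan 4827 AM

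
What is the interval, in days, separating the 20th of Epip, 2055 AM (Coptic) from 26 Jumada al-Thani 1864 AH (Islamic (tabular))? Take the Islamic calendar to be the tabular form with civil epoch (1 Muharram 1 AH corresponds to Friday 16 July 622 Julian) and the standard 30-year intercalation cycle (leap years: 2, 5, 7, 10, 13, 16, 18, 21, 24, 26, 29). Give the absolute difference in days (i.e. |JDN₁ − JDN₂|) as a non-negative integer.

33226

JDN of the first date = 2575572.
JDN of the second date = 2608798.
|2608798 − 2575572| = 33226.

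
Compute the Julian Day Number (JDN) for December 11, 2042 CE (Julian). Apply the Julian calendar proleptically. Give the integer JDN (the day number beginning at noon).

In the Gregorian calendar the same day is 24 December 2042.
JDN 2299161 is 15 October 1582 CE (Gregorian); the target day is +168082 days from there, so JDN = 2467243.

2467243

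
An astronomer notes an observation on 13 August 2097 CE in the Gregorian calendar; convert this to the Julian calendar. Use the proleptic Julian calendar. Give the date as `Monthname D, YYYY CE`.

July 31, 2097 CE

At this point the Julian calendar is 13 days behind the Gregorian.
13 August 2097 Gregorian − 13 days → 31 July 2097 Julian.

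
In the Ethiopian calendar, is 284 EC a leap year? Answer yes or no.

284 mod 4 = 0; in the Ethiopian calendar a year is leap when year mod 4 = 3, so it is a common year.

no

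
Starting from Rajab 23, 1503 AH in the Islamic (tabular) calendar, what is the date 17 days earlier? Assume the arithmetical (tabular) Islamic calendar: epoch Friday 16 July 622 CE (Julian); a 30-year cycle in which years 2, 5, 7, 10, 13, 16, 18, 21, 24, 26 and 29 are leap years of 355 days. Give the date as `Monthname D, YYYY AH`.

Rajab 6, 1503 AH

Counting 17 days back from JDN 2480898 reaches JDN 2480881, which is Rajab 6, 1503 AH.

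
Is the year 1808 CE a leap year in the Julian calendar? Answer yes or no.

yes

1808 mod 4 = 0, so it is a leap year in the Julian calendar.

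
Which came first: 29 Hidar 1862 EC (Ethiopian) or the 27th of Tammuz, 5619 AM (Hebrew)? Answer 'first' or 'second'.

second

First date → JDN 2404039; second date → JDN 2400255.
JDN 2400255 < JDN 2404039, so the second date is earlier.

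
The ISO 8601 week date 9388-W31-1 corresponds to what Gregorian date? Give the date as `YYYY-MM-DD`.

ISO week 1 of 9388 is the week containing the first Thursday of 9388.
Week 31, day 1 (Monday) lands on 9388-07-28.

9388-07-28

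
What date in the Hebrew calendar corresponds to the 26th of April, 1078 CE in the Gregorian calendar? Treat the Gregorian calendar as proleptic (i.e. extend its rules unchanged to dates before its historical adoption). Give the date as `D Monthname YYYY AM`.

Both dates share Julian Day Number 2114907; in the Hebrew calendar that is 5 Iyar 4838 AM.

5 Iyar 4838 AM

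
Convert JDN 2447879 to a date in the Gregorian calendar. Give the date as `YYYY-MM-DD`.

JDN 2451545 is 1 Jan 2000; 2447879 is −3666 days from there.

1989-12-18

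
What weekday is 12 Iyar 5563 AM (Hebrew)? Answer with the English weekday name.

Equivalently 4 May 1803 Gregorian, JDN 2379715.
Since JDN mod 7 = 2 (0 = Monday), the day is Wednesday.

Wednesday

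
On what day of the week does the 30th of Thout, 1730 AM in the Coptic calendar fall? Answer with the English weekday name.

In the Gregorian calendar this is 10 October 2013 (JDN 2456576).
JDN 2456576 mod 7 = 3, and JDN 0 was a Monday, so this is a Thursday.

Thursday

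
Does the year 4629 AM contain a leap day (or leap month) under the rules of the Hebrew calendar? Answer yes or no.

no

Hebrew year 4629 is year 12 of its 19-year Metonic cycle; leap years are at positions 3, 6, 8, 11, 14, 17, 19, so it is a common year (12 months).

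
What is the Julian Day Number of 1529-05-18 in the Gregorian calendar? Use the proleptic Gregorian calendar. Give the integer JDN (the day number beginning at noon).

2279653

JDN 2400001 is 17 November 1858 CE (Gregorian), MJD 0; the target day is −120348 days from there, so JDN = 2279653.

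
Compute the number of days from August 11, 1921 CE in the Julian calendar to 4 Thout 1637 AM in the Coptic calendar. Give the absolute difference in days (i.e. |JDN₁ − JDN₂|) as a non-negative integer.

First date → JDN 2422926; second date → JDN 2422582.
The interval is |2422926 − 2422582| = 344 days.

344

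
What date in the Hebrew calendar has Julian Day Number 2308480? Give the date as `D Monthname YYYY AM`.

JDN 2308480 is 20 April 1608 in the Gregorian calendar.
In the Hebrew calendar that day is 4 Iyar 5368 AM.

4 Iyar 5368 AM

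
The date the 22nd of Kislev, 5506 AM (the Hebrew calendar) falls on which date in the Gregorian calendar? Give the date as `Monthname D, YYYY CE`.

Both dates share Julian Day Number 2358758; in the Gregorian calendar that is 16 December 1745 CE.

December 16, 1745 CE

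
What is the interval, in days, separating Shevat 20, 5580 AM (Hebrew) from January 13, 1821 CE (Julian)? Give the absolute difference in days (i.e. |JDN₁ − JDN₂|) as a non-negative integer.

JDN of the first date = 2385836.
JDN of the second date = 2386191.
|2386191 − 2385836| = 355.

355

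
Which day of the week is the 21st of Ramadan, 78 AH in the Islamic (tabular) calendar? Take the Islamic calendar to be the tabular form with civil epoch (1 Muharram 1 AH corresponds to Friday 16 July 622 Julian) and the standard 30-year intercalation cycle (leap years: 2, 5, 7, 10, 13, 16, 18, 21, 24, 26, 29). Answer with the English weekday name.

This is JDN 1975982 (14 December 697 Gregorian).
Since JDN mod 7 = 1 (0 = Monday), the day is Tuesday.

Tuesday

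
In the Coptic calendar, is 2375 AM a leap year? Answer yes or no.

yes

2375 mod 4 = 3; in the Coptic calendar a year is leap when year mod 4 = 3, so it is a leap year.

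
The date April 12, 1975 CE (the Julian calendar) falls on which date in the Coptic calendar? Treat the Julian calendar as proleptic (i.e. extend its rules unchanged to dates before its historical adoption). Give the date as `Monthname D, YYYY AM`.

The source date corresponds to 25 April 1975 in the Gregorian calendar (JDN 2442528).
That day falls on 17 Parmouti 1691 AM in the Coptic calendar.

Parmouti 17, 1691 AM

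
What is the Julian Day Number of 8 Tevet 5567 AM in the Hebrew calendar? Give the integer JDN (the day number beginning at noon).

Equivalently 19 December 1806 (Gregorian).
JDN 2451545 is 1 January 2000 CE (Gregorian); the target day is −70505 days from there, so JDN = 2381040.

2381040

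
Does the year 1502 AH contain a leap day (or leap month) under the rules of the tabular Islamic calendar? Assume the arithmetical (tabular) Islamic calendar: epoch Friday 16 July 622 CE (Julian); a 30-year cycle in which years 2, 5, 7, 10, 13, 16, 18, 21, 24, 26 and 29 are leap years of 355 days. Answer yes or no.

yes

Year 1502 AH is year 2 of its 30-year cycle; leap positions are 2, 5, 7, 10, 13, 16, 18, 21, 24, 26, 29, so it is a leap year (355 days).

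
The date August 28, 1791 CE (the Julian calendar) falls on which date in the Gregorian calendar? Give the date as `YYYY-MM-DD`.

For dates in this range the Gregorian date is 11 days ahead of the Julian.
28 August 1791 Julian + 11 days → 8 September 1791 Gregorian.

1791-09-08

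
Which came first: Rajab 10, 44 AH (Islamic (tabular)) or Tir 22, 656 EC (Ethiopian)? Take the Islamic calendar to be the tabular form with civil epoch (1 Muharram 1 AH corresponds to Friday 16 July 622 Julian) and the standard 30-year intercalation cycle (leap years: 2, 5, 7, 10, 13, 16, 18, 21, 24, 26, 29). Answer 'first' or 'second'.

second

First date → JDN 1963864; second date → JDN 1963601.
JDN 1963601 < JDN 1963864, so the second date is earlier.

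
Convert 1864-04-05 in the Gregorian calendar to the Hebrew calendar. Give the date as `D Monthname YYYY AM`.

Both dates share Julian Day Number 2401967; in the Hebrew calendar that is 28 Adar II 5624 AM.

28 Adar II 5624 AM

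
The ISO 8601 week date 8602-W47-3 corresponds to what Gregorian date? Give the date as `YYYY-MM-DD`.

ISO week 1 of 8602 is the week containing the first Thursday of 8602.
Week 47, day 3 (Wednesday) lands on 8602-11-24.

8602-11-24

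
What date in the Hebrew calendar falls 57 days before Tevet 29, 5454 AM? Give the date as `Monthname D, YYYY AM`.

Kislev 2, 5454 AM

JDN of Tevet 29, 5454 AM = 2339807.
2339807 − 57 = 2339750.
JDN 2339750 in the Hebrew calendar is Kislev 2, 5454 AM.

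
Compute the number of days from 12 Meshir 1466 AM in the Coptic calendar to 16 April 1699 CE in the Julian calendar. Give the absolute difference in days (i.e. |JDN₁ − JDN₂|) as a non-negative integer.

First date → JDN 2360282; second date → JDN 2341723.
The interval is |2360282 − 2341723| = 18559 days.

18559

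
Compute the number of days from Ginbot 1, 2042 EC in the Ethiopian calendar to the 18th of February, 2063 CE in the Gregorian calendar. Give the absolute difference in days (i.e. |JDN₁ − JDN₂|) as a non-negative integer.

JDN of the first date = 2469936.
JDN of the second date = 2474604.
|2474604 − 2469936| = 4668.

4668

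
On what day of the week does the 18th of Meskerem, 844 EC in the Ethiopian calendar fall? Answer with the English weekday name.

Wednesday

This is JDN 2032144 (20 September 851 Gregorian).
2032144 ≡ 2 (mod 7); counting from Monday = 0 gives Wednesday.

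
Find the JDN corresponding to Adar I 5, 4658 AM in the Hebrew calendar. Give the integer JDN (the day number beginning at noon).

2049084

Equivalently 5 February 898 (proleptic Gregorian).
JDN 2400001 is 17 November 1858 CE (Gregorian), MJD 0; the target day is −350917 days from there, so JDN = 2049084.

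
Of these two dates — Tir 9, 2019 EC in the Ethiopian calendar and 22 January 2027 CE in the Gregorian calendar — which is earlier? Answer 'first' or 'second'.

The two dates have Julian Day Numbers 2461423 and 2461428 respectively.
Since 2461423 < 2461428, the first date comes first.

first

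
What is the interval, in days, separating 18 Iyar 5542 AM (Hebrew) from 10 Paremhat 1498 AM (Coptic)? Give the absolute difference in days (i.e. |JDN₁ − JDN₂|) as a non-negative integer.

46

JDN of the first date = 2372044.
JDN of the second date = 2371998.
|2371998 − 2372044| = 46.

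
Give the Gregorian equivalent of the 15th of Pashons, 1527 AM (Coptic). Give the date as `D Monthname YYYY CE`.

22 May 1811 CE

Julian Day Number of the source date = 2382655.
Converting JDN 2382655 to the Gregorian calendar gives 22 May 1811 CE.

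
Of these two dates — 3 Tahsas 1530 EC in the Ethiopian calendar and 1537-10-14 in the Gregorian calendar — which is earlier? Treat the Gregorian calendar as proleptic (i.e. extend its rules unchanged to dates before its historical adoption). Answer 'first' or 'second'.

second

First date → JDN 2282780; second date → JDN 2282724.
JDN 2282724 < JDN 2282780, so the second date is earlier.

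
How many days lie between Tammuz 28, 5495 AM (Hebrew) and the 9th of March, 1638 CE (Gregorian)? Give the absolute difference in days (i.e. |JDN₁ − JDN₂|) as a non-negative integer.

35559

JDN of the first date = 2354954.
JDN of the second date = 2319395.
|2319395 − 2354954| = 35559.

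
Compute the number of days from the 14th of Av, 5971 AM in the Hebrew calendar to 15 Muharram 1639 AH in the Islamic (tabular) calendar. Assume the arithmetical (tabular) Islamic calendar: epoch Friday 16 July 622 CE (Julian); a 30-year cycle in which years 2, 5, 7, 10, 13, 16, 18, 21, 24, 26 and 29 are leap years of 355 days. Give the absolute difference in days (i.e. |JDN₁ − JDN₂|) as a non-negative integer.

First date → JDN 2528816; second date → JDN 2528907.
The interval is |2528816 − 2528907| = 91 days.

91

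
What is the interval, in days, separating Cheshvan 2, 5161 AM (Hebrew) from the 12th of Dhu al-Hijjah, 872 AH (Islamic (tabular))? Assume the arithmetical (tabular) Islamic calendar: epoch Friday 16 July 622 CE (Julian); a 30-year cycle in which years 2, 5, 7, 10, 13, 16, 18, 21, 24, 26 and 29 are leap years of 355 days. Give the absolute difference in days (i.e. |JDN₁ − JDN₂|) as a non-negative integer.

First date → JDN 2232702; second date → JDN 2257429.
The interval is |2232702 − 2257429| = 24727 days.

24727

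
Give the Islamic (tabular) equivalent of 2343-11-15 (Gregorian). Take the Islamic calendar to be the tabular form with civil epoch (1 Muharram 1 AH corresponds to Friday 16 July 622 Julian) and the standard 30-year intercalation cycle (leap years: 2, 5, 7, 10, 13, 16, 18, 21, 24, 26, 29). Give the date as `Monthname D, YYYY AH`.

Safar 26, 1775 AH

Julian Day Number of the source date = 2577141.
Converting JDN 2577141 to the tabular Islamic calendar gives 26 Safar 1775 AH.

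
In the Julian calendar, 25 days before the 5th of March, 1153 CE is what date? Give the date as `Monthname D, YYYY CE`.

February 8, 1153 CE

The starting date is JDN 2142255; 2142255 − 25 = 2142230.
JDN 2142230 corresponds to February 8, 1153 CE.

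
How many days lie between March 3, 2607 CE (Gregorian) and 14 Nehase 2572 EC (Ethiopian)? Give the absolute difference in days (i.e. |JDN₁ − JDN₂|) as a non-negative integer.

First date → JDN 2673308; second date → JDN 2663622.
The interval is |2673308 − 2663622| = 9686 days.

9686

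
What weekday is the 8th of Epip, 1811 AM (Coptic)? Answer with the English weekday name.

Friday

In the Gregorian calendar this is 15 July 2095 (JDN 2486439).
Since JDN mod 7 = 4 (0 = Monday), the day is Friday.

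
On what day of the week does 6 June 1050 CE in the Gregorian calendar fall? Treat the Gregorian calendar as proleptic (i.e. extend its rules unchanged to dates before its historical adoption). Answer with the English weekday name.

Since JDN mod 7 = 3 (0 = Monday), the day is Thursday.

Thursday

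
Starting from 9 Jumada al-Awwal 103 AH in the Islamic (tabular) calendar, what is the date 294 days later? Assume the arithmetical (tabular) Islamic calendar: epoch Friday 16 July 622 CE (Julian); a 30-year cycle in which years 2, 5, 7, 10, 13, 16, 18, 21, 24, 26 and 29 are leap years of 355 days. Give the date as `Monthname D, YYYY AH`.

Counting 294 days forward from JDN 1984711 reaches JDN 1985005, which is Rabi' al-Awwal 7, 104 AH.

Rabi' al-Awwal 7, 104 AH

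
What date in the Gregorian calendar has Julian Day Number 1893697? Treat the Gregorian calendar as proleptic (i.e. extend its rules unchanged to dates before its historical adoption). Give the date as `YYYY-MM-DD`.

JDN 2451545 is 1 Jan 2000; 1893697 is −557848 days from there.

0472-08-30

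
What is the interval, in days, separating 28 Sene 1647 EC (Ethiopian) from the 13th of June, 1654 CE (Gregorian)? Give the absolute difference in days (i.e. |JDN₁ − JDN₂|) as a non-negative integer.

384

JDN of the first date = 2325719.
JDN of the second date = 2325335.
|2325335 − 2325719| = 384.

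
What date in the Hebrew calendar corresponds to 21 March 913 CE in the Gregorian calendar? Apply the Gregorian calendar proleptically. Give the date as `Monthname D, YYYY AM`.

Both dates share Julian Day Number 2054606; in the Hebrew calendar that is 6 Nisan 4673 AM.

Nisan 6, 4673 AM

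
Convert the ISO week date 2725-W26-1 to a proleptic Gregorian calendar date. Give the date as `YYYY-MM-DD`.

ISO week 1 of 2725 is the week containing the first Thursday of 2725.
Week 26, day 1 (Monday) lands on 2725-06-22.

2725-06-22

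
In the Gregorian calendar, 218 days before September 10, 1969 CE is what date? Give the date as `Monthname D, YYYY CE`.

JDN of September 10, 1969 CE = 2440475.
2440475 − 218 = 2440257.
JDN 2440257 in the Gregorian calendar is February 4, 1969 CE.

February 4, 1969 CE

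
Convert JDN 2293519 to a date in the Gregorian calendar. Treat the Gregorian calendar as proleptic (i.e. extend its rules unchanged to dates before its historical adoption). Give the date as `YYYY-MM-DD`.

1567-05-05

JDN 2451545 is 1 Jan 2000; 2293519 is −158026 days from there.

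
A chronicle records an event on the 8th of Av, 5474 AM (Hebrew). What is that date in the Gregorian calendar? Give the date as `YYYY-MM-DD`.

1714-07-20

Both dates share Julian Day Number 2347286; in the Gregorian calendar that is 20 July 1714 CE.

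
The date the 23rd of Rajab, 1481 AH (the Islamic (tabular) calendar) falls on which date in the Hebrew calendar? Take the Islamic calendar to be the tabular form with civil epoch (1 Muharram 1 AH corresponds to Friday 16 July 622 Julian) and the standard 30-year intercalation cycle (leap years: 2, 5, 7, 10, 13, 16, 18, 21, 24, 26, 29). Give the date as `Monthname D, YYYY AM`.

Both dates share Julian Day Number 2473102; in the Hebrew calendar that is 23 Tevet 5819 AM.

Tevet 23, 5819 AM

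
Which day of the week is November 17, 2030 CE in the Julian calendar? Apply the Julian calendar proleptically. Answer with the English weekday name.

Saturday

This is JDN 2462836 (30 November 2030 Gregorian).
JDN 2462836 mod 7 = 5, and JDN 0 was a Monday, so this is a Saturday.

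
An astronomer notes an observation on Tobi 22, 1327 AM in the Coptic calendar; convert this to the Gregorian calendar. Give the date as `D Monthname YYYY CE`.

Both dates share Julian Day Number 2309492; in the Gregorian calendar that is 27 January 1611 CE.

27 January 1611 CE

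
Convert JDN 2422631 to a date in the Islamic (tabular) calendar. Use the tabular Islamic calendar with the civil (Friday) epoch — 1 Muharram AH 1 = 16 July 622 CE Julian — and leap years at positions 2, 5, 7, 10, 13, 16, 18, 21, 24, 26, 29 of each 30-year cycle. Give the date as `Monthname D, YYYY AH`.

Safar 19, 1339 AH

JDN 2422631 is 2 November 1920 in the Gregorian calendar.
In the tabular Islamic calendar that day is Safar 19, 1339 AH.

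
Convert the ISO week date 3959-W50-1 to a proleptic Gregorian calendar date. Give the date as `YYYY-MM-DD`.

3959-12-07

ISO week 1 of 3959 is the week containing the first Thursday of 3959.
Week 50, day 1 (Monday) lands on 3959-12-07.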